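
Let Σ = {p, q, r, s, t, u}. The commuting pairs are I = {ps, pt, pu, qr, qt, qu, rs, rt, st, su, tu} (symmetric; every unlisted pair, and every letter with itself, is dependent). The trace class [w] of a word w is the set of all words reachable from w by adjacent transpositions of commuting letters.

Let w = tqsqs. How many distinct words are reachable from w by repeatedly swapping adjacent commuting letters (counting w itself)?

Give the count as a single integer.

0(t) covers ∅
1(q) covers ∅
2(s) covers 1:q
3(q) covers 2:s
4(s) covers 3:q
floor of heap: 0:t, 1:q
completions by unplaced set U, small U first (add the entries for U minus each lowest piece of U):
  |U|=1: {0}:1  {4}:1
  |U|=2: {0,4}:2  {3,4}:1
  |U|=3: {0,3,4}:3  {2,3,4}:1
  start at 0(t): 1
  start at 1(q): 4
sum over floor = 5

5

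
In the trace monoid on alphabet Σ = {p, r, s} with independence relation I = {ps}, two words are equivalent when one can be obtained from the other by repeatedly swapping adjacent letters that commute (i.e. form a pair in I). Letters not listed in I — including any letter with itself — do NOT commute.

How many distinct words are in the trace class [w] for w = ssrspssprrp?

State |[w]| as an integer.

drop 0:s onto floor
drop 1:s onto {0:s}
drop 2:r onto {1:s}
drop 3:s onto {2:r}
drop 4:p onto {2:r}
drop 5:s onto {3:s}
drop 6:s onto {5:s}
drop 7:p onto {4:p}
drop 8:r onto {6:s, 7:p}
drop 9:r onto {8:r}
drop 10:p onto {9:r}
ground layer = {0:s}
drop-orders for the pieces not yet dropped (sum over which currently-grounded one goes next):
  1 to go: {10} 1
  2 to go: {9,10} 1
  3 to go: {8,9,10} 1
  4 to go: {6,8,9,10} 1  {7,8,9,10} 1
  5 to go: {4,7,8,9,10} 1  {5,6,8,9,10} 1  {6,7,8,9,10} 2
  6 to go: {3,5,6,8,9,10} 1  {4,6,7,8,9,10} 3  {5,6,7,8,9,10} 3
  7 to go: {3,5,6,7,8,9,10} 4  {4,5,6,7,8,9,10} 6
  8 to go: {3,4,5,6,7,8,9,10} 10
  9 to go: {2,3,4,5,6,7,8,9,10} 10
  if 0:s drops first: 10 orders

10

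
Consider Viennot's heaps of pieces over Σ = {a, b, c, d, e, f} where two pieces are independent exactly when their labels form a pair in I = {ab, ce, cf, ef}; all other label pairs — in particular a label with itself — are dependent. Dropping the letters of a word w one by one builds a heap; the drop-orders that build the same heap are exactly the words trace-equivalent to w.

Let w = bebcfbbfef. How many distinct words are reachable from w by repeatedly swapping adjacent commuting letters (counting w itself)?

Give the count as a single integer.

6

drop 0:b onto floor
drop 1:e onto {0:b}
drop 2:b onto {1:e}
drop 3:c onto {2:b}
drop 4:f onto {2:b}
drop 5:b onto {3:c, 4:f}
drop 6:b onto {5:b}
drop 7:f onto {6:b}
drop 8:e onto {6:b}
drop 9:f onto {7:f}
ground layer = {0:b}
drop-orders for the pieces not yet dropped (sum over which currently-grounded one goes next):
  1 to go: {8} 1  {9} 1
  2 to go: {7,9} 1  {8,9} 2
  3 to go: {7,8,9} 3
  4 to go: {6,7,8,9} 3
  5 to go: {5,6,7,8,9} 3
  6 to go: {3,5,6,7,8,9} 3  {4,5,6,7,8,9} 3
  7 to go: {3,4,5,6,7,8,9} 6
  8 to go: {2,3,4,5,6,7,8,9} 6
  if 0:b drops first: 6 orders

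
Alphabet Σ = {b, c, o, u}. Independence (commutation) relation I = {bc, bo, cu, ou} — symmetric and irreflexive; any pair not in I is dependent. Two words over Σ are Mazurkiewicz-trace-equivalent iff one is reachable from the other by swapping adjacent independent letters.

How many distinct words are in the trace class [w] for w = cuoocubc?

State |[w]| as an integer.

#0=c has no predecessor
#1=u has no predecessor
#2=o depends on [0:c]
#3=o depends on [2:o]
#4=c depends on [3:o]
#5=u depends on [1:u]
#6=b depends on [5:u]
#7=c depends on [4:c]
sources: [0:c, 1:u]
N(rest) = Σ N(rest − s) over sources s of rest; N(one piece) = 1:
  size 1 → [6]=1  [7]=1
  size 2 → [4,7]=1  [5,6]=1  [6,7]=2
  size 3 → [1,5,6]=1  [3,4,7]=1  [4,6,7]=3  [5,6,7]=3
  size 4 → [1,5,6,7]=4  [2,3,4,7]=1  [3,4,6,7]=4  [4,5,6,7]=6
  size 5 → [0,2,3,4,7]=1  [1,4,5,6,7]=10  [2,3,4,6,7]=5  [3,4,5,6,7]=10
  size 6 → [0,2,3,4,6,7]=6  [1,3,4,5,6,7]=20  [2,3,4,5,6,7]=15
  first=0(c) contributes 35
  first=1(u) contributes 21
|[w]| = 56

56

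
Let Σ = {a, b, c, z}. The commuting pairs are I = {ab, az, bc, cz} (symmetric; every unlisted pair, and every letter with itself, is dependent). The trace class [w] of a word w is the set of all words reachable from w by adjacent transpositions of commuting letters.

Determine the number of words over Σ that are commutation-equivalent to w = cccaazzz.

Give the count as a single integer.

drop 0:c onto floor
drop 1:c onto {0:c}
drop 2:c onto {1:c}
drop 3:a onto {2:c}
drop 4:a onto {3:a}
drop 5:z onto floor
drop 6:z onto {5:z}
drop 7:z onto {6:z}
ground layer = {0:c, 5:z}
drop-orders for the pieces not yet dropped (sum over which currently-grounded one goes next):
  1 to go: {4} 1  {7} 1
  2 to go: {3,4} 1  {4,7} 2  {6,7} 1
  3 to go: {2,3,4} 1  {3,4,7} 3  {4,6,7} 3  {5,6,7} 1
  4 to go: {1,2,3,4} 1  {2,3,4,7} 4  {3,4,6,7} 6  {4,5,6,7} 4
  5 to go: {0,1,2,3,4} 1  {1,2,3,4,7} 5  {2,3,4,6,7} 10  {3,4,5,6,7} 10
  6 to go: {0,1,2,3,4,7} 6  {1,2,3,4,6,7} 15  {2,3,4,5,6,7} 20
  if 0:c drops first: 35 orders
  if 5:z drops first: 21 orders
heap linearizations: 56

56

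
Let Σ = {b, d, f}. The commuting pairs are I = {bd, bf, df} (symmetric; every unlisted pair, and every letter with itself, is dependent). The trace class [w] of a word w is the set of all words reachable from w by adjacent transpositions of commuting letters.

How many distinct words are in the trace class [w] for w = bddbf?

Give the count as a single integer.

0(b) covers ∅
1(d) covers ∅
2(d) covers 1:d
3(b) covers 0:b
4(f) covers ∅
floor of heap: 0:b, 1:d, 4:f
completions by unplaced set U, small U first (add the entries for U minus each lowest piece of U):
  |U|=1: {2}:1  {3}:1  {4}:1
  |U|=2: {0,3}:1  {1,2}:1  {2,3}:2  {2,4}:2  {3,4}:2
  |U|=3: {0,2,3}:3  {0,3,4}:3  {1,2,3}:3  {1,2,4}:3  {2,3,4}:6
  start at 0(b): 12
  start at 1(d): 12
  start at 4(f): 6
sum over floor = 30

30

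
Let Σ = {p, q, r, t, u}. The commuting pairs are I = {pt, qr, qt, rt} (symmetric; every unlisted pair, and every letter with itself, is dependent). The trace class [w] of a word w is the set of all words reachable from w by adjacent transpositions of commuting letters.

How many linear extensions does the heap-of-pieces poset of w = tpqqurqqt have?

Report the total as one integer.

drop 0:t onto floor
drop 1:p onto floor
drop 2:q onto {1:p}
drop 3:q onto {2:q}
drop 4:u onto {0:t, 3:q}
drop 5:r onto {4:u}
drop 6:q onto {4:u}
drop 7:q onto {6:q}
drop 8:t onto {4:u}
ground layer = {0:t, 1:p}
drop-orders for the pieces not yet dropped (sum over which currently-grounded one goes next):
  1 to go: {5} 1  {7} 1  {8} 1
  2 to go: {5,7} 2  {5,8} 2  {6,7} 1  {7,8} 2
  3 to go: {5,6,7} 3  {5,7,8} 6  {6,7,8} 3
  4 to go: {5,6,7,8} 12
  5 to go: {4,5,6,7,8} 12
  6 to go: {0,4,5,6,7,8} 12  {3,4,5,6,7,8} 12
  7 to go: {0,3,4,5,6,7,8} 24  {2,3,4,5,6,7,8} 12
  if 0:t drops first: 12 orders
  if 1:p drops first: 36 orders
heap linearizations: 48

48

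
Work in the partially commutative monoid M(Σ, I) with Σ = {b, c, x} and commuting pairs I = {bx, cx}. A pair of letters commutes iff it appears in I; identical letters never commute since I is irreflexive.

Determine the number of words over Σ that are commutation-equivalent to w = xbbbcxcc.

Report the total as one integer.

piece 0:x — minimal
piece 1:b — minimal
piece 2:b rests on {1:b}
piece 3:b rests on {2:b}
piece 4:c rests on {3:b}
piece 5:x rests on {0:x}
piece 6:c rests on {4:c}
piece 7:c rests on {6:c}
minimal pieces: {0:x, 1:b}
ways to finish when only these pieces remain (= sum over removing one remaining piece with nothing left below it):
  1 left: {5}→1  {7}→1
  2 left: {0,5}→1  {5,7}→2  {6,7}→1
  3 left: {0,5,7}→3  {4,6,7}→1  {5,6,7}→3
  4 left: {0,5,6,7}→6  {3,4,6,7}→1  {4,5,6,7}→4
  5 left: {0,4,5,6,7}→10  {2,3,4,6,7}→1  {3,4,5,6,7}→5
  6 left: {0,3,4,5,6,7}→15  {1,2,3,4,6,7}→1  {2,3,4,5,6,7}→6
  placing 0:x first → 7 extensions
  placing 1:b first → 21 extensions
total linear extensions = 28

28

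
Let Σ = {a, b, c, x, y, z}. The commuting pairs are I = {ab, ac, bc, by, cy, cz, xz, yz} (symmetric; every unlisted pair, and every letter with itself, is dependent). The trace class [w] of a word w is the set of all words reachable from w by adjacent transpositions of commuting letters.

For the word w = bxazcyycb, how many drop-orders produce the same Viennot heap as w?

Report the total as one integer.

126

0(b) covers ∅
1(x) covers 0:b
2(a) covers 1:x
3(z) covers 2:a
4(c) covers 1:x
5(y) covers 2:a
6(y) covers 5:y
7(c) covers 4:c
8(b) covers 3:z
floor of heap: 0:b
completions by unplaced set U, small U first (add the entries for U minus each lowest piece of U):
  |U|=1: {6}:1  {7}:1  {8}:1
  |U|=2: {3,8}:1  {4,7}:1  {5,6}:1  {6,7}:2  {6,8}:2  {7,8}:2
  |U|=3: {3,6,8}:3  {3,7,8}:3  {4,6,7}:3  {4,7,8}:3  {5,6,7}:3  {5,6,8}:3  {6,7,8}:6
  |U|=4: {3,4,7,8}:6  {3,5,6,8}:6  {3,6,7,8}:12  {4,5,6,7}:6  {4,6,7,8}:12  {5,6,7,8}:12
  |U|=5: {2,3,5,6,8}:6  {3,4,6,7,8}:30  {3,5,6,7,8}:30  {4,5,6,7,8}:30
  |U|=6: {2,3,5,6,7,8}:36  {3,4,5,6,7,8}:90
  |U|=7: {2,3,4,5,6,7,8}:126
  start at 0(b): 126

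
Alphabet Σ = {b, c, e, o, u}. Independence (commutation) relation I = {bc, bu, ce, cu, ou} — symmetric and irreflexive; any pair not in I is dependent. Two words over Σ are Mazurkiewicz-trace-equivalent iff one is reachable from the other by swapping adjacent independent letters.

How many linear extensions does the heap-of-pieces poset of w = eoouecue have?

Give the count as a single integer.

13

piece 0:e — minimal
piece 1:o rests on {0:e}
piece 2:o rests on {1:o}
piece 3:u rests on {0:e}
piece 4:e rests on {2:o, 3:u}
piece 5:c rests on {2:o}
piece 6:u rests on {4:e}
piece 7:e rests on {6:u}
minimal pieces: {0:e}
ways to finish when only these pieces remain (= sum over removing one remaining piece with nothing left below it):
  1 left: {5}→1  {7}→1
  2 left: {5,7}→2  {6,7}→1
  3 left: {4,6,7}→1  {5,6,7}→3
  4 left: {3,4,6,7}→1  {4,5,6,7}→4
  5 left: {2,4,5,6,7}→4  {3,4,5,6,7}→5
  6 left: {1,2,4,5,6,7}→4  {2,3,4,5,6,7}→9
  placing 0:e first → 13 extensions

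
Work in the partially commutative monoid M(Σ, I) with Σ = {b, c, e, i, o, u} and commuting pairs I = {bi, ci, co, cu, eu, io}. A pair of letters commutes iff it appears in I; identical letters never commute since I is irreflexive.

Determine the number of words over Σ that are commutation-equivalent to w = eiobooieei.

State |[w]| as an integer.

15

piece 0:e — minimal
piece 1:i rests on {0:e}
piece 2:o rests on {0:e}
piece 3:b rests on {2:o}
piece 4:o rests on {3:b}
piece 5:o rests on {4:o}
piece 6:i rests on {1:i}
piece 7:e rests on {5:o, 6:i}
piece 8:e rests on {7:e}
piece 9:i rests on {8:e}
minimal pieces: {0:e}
ways to finish when only these pieces remain (= sum over removing one remaining piece with nothing left below it):
  1 left: {9}→1
  2 left: {8,9}→1
  3 left: {7,8,9}→1
  4 left: {5,7,8,9}→1  {6,7,8,9}→1
  5 left: {1,6,7,8,9}→1  {4,5,7,8,9}→1  {5,6,7,8,9}→2
  6 left: {1,5,6,7,8,9}→3  {3,4,5,7,8,9}→1  {4,5,6,7,8,9}→3
  7 left: {1,4,5,6,7,8,9}→6  {2,3,4,5,7,8,9}→1  {3,4,5,6,7,8,9}→4
  8 left: {1,3,4,5,6,7,8,9}→10  {2,3,4,5,6,7,8,9}→5
  placing 0:e first → 15 extensions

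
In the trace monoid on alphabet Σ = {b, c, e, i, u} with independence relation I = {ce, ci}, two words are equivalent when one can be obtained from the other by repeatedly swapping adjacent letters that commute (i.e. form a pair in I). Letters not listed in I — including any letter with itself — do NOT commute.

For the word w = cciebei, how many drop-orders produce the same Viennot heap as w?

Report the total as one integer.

#0=c has no predecessor
#1=c depends on [0:c]
#2=i has no predecessor
#3=e depends on [2:i]
#4=b depends on [1:c, 3:e]
#5=e depends on [4:b]
#6=i depends on [5:e]
sources: [0:c, 2:i]
N(rest) = Σ N(rest − s) over sources s of rest; N(one piece) = 1:
  size 1 → [6]=1
  size 2 → [5,6]=1
  size 3 → [4,5,6]=1
  size 4 → [1,4,5,6]=1  [3,4,5,6]=1
  size 5 → [0,1,4,5,6]=1  [1,3,4,5,6]=2  [2,3,4,5,6]=1
  first=0(c) contributes 3
  first=2(i) contributes 3
|[w]| = 6

6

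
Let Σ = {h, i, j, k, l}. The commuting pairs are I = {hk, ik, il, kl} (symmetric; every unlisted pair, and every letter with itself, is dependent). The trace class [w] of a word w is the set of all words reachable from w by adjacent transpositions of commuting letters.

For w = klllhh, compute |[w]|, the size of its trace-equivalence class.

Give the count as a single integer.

6

0(k) covers ∅
1(l) covers ∅
2(l) covers 1:l
3(l) covers 2:l
4(h) covers 3:l
5(h) covers 4:h
floor of heap: 0:k, 1:l
completions by unplaced set U, small U first (add the entries for U minus each lowest piece of U):
  |U|=1: {0}:1  {5}:1
  |U|=2: {0,5}:2  {4,5}:1
  |U|=3: {0,4,5}:3  {3,4,5}:1
  |U|=4: {0,3,4,5}:4  {2,3,4,5}:1
  start at 0(k): 1
  start at 1(l): 5
sum over floor = 6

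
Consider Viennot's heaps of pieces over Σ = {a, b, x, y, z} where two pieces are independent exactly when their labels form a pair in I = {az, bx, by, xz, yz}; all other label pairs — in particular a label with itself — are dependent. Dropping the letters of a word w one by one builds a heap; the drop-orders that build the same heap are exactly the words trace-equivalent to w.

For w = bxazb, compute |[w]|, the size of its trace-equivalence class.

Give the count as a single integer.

drop 0:b onto floor
drop 1:x onto floor
drop 2:a onto {0:b, 1:x}
drop 3:z onto {0:b}
drop 4:b onto {2:a, 3:z}
ground layer = {0:b, 1:x}
drop-orders for the pieces not yet dropped (sum over which currently-grounded one goes next):
  1 to go: {4} 1
  2 to go: {2,4} 1  {3,4} 1
  3 to go: {1,2,4} 1  {2,3,4} 2
  if 0:b drops first: 3 orders
  if 1:x drops first: 2 orders
heap linearizations: 5

5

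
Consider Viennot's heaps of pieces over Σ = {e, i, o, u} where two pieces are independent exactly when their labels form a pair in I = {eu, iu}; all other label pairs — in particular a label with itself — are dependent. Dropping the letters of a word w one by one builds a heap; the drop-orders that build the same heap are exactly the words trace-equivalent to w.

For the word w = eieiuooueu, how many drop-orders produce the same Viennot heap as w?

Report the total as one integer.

0(e) covers ∅
1(i) covers 0:e
2(e) covers 1:i
3(i) covers 2:e
4(u) covers ∅
5(o) covers 3:i, 4:u
6(o) covers 5:o
7(u) covers 6:o
8(e) covers 6:o
9(u) covers 7:u
floor of heap: 0:e, 4:u
completions by unplaced set U, small U first (add the entries for U minus each lowest piece of U):
  |U|=1: {8}:1  {9}:1
  |U|=2: {7,9}:1  {8,9}:2
  |U|=3: {7,8,9}:3
  |U|=4: {6,7,8,9}:3
  |U|=5: {5,6,7,8,9}:3
  |U|=6: {3,5,6,7,8,9}:3  {4,5,6,7,8,9}:3
  |U|=7: {2,3,5,6,7,8,9}:3  {3,4,5,6,7,8,9}:6
  |U|=8: {1,2,3,5,6,7,8,9}:3  {2,3,4,5,6,7,8,9}:9
  start at 0(e): 12
  start at 4(u): 3
sum over floor = 15

15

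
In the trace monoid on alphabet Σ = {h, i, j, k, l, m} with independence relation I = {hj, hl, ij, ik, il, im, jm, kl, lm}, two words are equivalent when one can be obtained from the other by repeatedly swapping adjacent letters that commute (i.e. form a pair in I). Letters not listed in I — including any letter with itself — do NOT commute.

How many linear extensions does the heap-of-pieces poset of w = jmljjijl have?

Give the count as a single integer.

56

#0=j has no predecessor
#1=m has no predecessor
#2=l depends on [0:j]
#3=j depends on [2:l]
#4=j depends on [3:j]
#5=i has no predecessor
#6=j depends on [4:j]
#7=l depends on [6:j]
sources: [0:j, 1:m, 5:i]
N(rest) = Σ N(rest − s) over sources s of rest; N(one piece) = 1:
  size 1 → [1]=1  [5]=1  [7]=1
  size 2 → [1,5]=2  [1,7]=2  [5,7]=2  [6,7]=1
  size 3 → [1,5,7]=6  [1,6,7]=3  [4,6,7]=1  [5,6,7]=3
  size 4 → [1,4,6,7]=4  [1,5,6,7]=12  [3,4,6,7]=1  [4,5,6,7]=4
  size 5 → [1,3,4,6,7]=5  [1,4,5,6,7]=20  [2,3,4,6,7]=1  [3,4,5,6,7]=5
  size 6 → [0,2,3,4,6,7]=1  [1,2,3,4,6,7]=6  [1,3,4,5,6,7]=30  [2,3,4,5,6,7]=6
  first=0(j) contributes 42
  first=1(m) contributes 7
  first=5(i) contributes 7
|[w]| = 56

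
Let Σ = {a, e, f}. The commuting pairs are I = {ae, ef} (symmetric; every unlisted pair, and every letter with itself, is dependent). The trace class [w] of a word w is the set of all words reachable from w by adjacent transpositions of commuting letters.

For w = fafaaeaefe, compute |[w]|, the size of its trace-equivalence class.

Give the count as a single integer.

#0=f has no predecessor
#1=a depends on [0:f]
#2=f depends on [1:a]
#3=a depends on [2:f]
#4=a depends on [3:a]
#5=e has no predecessor
#6=a depends on [4:a]
#7=e depends on [5:e]
#8=f depends on [6:a]
#9=e depends on [7:e]
sources: [0:f, 5:e]
N(rest) = Σ N(rest − s) over sources s of rest; N(one piece) = 1:
  size 1 → [8]=1  [9]=1
  size 2 → [6,8]=1  [7,9]=1  [8,9]=2
  size 3 → [4,6,8]=1  [5,7,9]=1  [6,8,9]=3  [7,8,9]=3
  size 4 → [3,4,6,8]=1  [4,6,8,9]=4  [5,7,8,9]=4  [6,7,8,9]=6
  size 5 → [2,3,4,6,8]=1  [3,4,6,8,9]=5  [4,6,7,8,9]=10  [5,6,7,8,9]=10
  size 6 → [1,2,3,4,6,8]=1  [2,3,4,6,8,9]=6  [3,4,6,7,8,9]=15  [4,5,6,7,8,9]=20
  size 7 → [0,1,2,3,4,6,8]=1  [1,2,3,4,6,8,9]=7  [2,3,4,6,7,8,9]=21  [3,4,5,6,7,8,9]=35
  size 8 → [0,1,2,3,4,6,8,9]=8  [1,2,3,4,6,7,8,9]=28  [2,3,4,5,6,7,8,9]=56
  first=0(f) contributes 84
  first=5(e) contributes 36
|[w]| = 120

120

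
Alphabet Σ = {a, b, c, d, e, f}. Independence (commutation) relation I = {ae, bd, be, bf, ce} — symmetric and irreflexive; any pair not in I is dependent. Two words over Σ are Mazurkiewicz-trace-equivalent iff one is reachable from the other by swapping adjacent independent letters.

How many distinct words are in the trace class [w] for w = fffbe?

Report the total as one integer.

5

0(f) covers ∅
1(f) covers 0:f
2(f) covers 1:f
3(b) covers ∅
4(e) covers 2:f
floor of heap: 0:f, 3:b
completions by unplaced set U, small U first (add the entries for U minus each lowest piece of U):
  |U|=1: {3}:1  {4}:1
  |U|=2: {2,4}:1  {3,4}:2
  |U|=3: {1,2,4}:1  {2,3,4}:3
  start at 0(f): 4
  start at 3(b): 1
sum over floor = 5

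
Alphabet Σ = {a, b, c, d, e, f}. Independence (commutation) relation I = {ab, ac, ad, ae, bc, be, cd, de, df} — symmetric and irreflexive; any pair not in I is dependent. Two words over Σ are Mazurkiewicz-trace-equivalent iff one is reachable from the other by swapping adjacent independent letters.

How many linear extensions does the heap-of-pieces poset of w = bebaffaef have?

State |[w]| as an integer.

24

#0=b has no predecessor
#1=e has no predecessor
#2=b depends on [0:b]
#3=a has no predecessor
#4=f depends on [1:e, 2:b, 3:a]
#5=f depends on [4:f]
#6=a depends on [5:f]
#7=e depends on [5:f]
#8=f depends on [6:a, 7:e]
sources: [0:b, 1:e, 3:a]
N(rest) = Σ N(rest − s) over sources s of rest; N(one piece) = 1:
  size 1 → [8]=1
  size 2 → [6,8]=1  [7,8]=1
  size 3 → [6,7,8]=2
  size 4 → [5,6,7,8]=2
  size 5 → [4,5,6,7,8]=2
  size 6 → [1,4,5,6,7,8]=2  [2,4,5,6,7,8]=2  [3,4,5,6,7,8]=2
  size 7 → [0,2,4,5,6,7,8]=2  [1,2,4,5,6,7,8]=4  [1,3,4,5,6,7,8]=4  [2,3,4,5,6,7,8]=4
  first=0(b) contributes 12
  first=1(e) contributes 6
  first=3(a) contributes 6
|[w]| = 24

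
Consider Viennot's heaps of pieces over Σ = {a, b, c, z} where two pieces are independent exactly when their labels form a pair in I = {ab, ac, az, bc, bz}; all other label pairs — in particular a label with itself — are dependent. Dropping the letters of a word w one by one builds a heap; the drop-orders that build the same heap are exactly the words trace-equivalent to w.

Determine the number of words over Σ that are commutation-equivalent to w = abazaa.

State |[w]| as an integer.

drop 0:a onto floor
drop 1:b onto floor
drop 2:a onto {0:a}
drop 3:z onto floor
drop 4:a onto {2:a}
drop 5:a onto {4:a}
ground layer = {0:a, 1:b, 3:z}
drop-orders for the pieces not yet dropped (sum over which currently-grounded one goes next):
  1 to go: {1} 1  {3} 1  {5} 1
  2 to go: {1,3} 2  {1,5} 2  {3,5} 2  {4,5} 1
  3 to go: {1,3,5} 6  {1,4,5} 3  {2,4,5} 1  {3,4,5} 3
  4 to go: {0,2,4,5} 1  {1,2,4,5} 4  {1,3,4,5} 12  {2,3,4,5} 4
  if 0:a drops first: 20 orders
  if 1:b drops first: 5 orders
  if 3:z drops first: 5 orders
heap linearizations: 30

30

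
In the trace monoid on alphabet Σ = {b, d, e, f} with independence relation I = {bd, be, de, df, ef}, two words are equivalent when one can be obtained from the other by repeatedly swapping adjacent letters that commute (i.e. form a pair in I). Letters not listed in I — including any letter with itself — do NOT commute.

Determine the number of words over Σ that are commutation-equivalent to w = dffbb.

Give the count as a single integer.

5

#0=d has no predecessor
#1=f has no predecessor
#2=f depends on [1:f]
#3=b depends on [2:f]
#4=b depends on [3:b]
sources: [0:d, 1:f]
N(rest) = Σ N(rest − s) over sources s of rest; N(one piece) = 1:
  size 1 → [0]=1  [4]=1
  size 2 → [0,4]=2  [3,4]=1
  size 3 → [0,3,4]=3  [2,3,4]=1
  first=0(d) contributes 1
  first=1(f) contributes 4
|[w]| = 5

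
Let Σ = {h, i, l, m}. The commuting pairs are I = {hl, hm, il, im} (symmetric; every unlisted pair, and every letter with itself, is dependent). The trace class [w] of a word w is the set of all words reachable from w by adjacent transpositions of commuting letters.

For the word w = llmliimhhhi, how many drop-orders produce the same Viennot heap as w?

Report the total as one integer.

#0=l has no predecessor
#1=l depends on [0:l]
#2=m depends on [1:l]
#3=l depends on [2:m]
#4=i has no predecessor
#5=i depends on [4:i]
#6=m depends on [3:l]
#7=h depends on [5:i]
#8=h depends on [7:h]
#9=h depends on [8:h]
#10=i depends on [9:h]
sources: [0:l, 4:i]
N(rest) = Σ N(rest − s) over sources s of rest; N(one piece) = 1:
  size 1 → [6]=1  [10]=1
  size 2 → [3,6]=1  [6,10]=2  [9,10]=1
  size 3 → [2,3,6]=1  [3,6,10]=3  [6,9,10]=3  [8,9,10]=1
  size 4 → [1,2,3,6]=1  [2,3,6,10]=4  [3,6,9,10]=6  [6,8,9,10]=4  [7,8,9,10]=1
  size 5 → [0,1,2,3,6]=1  [1,2,3,6,10]=5  [2,3,6,9,10]=10  [3,6,8,9,10]=10  [5,7,8,9,10]=1  [6,7,8,9,10]=5
  size 6 → [0,1,2,3,6,10]=6  [1,2,3,6,9,10]=15  [2,3,6,8,9,10]=20  [3,6,7,8,9,10]=15  [4,5,7,8,9,10]=1  [5,6,7,8,9,10]=6
  size 7 → [0,1,2,3,6,9,10]=21  [1,2,3,6,8,9,10]=35  [2,3,6,7,8,9,10]=35  [3,5,6,7,8,9,10]=21  [4,5,6,7,8,9,10]=7
  size 8 → [0,1,2,3,6,8,9,10]=56  [1,2,3,6,7,8,9,10]=70  [2,3,5,6,7,8,9,10]=56  [3,4,5,6,7,8,9,10]=28
  size 9 → [0,1,2,3,6,7,8,9,10]=126  [1,2,3,5,6,7,8,9,10]=126  [2,3,4,5,6,7,8,9,10]=84
  first=0(l) contributes 210
  first=4(i) contributes 252
|[w]| = 462

462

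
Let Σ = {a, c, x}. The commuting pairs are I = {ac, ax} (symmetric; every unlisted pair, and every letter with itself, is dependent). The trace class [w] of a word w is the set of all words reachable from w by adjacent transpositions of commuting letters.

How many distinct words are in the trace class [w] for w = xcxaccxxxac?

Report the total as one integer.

#0=x has no predecessor
#1=c depends on [0:x]
#2=x depends on [1:c]
#3=a has no predecessor
#4=c depends on [2:x]
#5=c depends on [4:c]
#6=x depends on [5:c]
#7=x depends on [6:x]
#8=x depends on [7:x]
#9=a depends on [3:a]
#10=c depends on [8:x]
sources: [0:x, 3:a]
N(rest) = Σ N(rest − s) over sources s of rest; N(one piece) = 1:
  size 1 → [9]=1  [10]=1
  size 2 → [3,9]=1  [8,10]=1  [9,10]=2
  size 3 → [3,9,10]=3  [7,8,10]=1  [8,9,10]=3
  size 4 → [3,8,9,10]=6  [6,7,8,10]=1  [7,8,9,10]=4
  size 5 → [3,7,8,9,10]=10  [5,6,7,8,10]=1  [6,7,8,9,10]=5
  size 6 → [3,6,7,8,9,10]=15  [4,5,6,7,8,10]=1  [5,6,7,8,9,10]=6
  size 7 → [2,4,5,6,7,8,10]=1  [3,5,6,7,8,9,10]=21  [4,5,6,7,8,9,10]=7
  size 8 → [1,2,4,5,6,7,8,10]=1  [2,4,5,6,7,8,9,10]=8  [3,4,5,6,7,8,9,10]=28
  size 9 → [0,1,2,4,5,6,7,8,10]=1  [1,2,4,5,6,7,8,9,10]=9  [2,3,4,5,6,7,8,9,10]=36
  first=0(x) contributes 45
  first=3(a) contributes 10
|[w]| = 55

55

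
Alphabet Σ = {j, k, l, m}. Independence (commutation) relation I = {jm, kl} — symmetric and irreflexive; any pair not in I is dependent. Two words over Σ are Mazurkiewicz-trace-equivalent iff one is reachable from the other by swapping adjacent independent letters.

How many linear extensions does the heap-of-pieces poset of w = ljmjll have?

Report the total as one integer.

piece 0:l — minimal
piece 1:j rests on {0:l}
piece 2:m rests on {0:l}
piece 3:j rests on {1:j}
piece 4:l rests on {2:m, 3:j}
piece 5:l rests on {4:l}
minimal pieces: {0:l}
ways to finish when only these pieces remain (= sum over removing one remaining piece with nothing left below it):
  1 left: {5}→1
  2 left: {4,5}→1
  3 left: {2,4,5}→1  {3,4,5}→1
  4 left: {1,3,4,5}→1  {2,3,4,5}→2
  placing 0:l first → 3 extensions

3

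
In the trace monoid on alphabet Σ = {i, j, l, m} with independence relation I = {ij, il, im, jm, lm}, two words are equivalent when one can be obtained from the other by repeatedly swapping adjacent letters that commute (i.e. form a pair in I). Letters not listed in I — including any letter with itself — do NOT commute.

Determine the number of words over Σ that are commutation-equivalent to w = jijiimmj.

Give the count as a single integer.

#0=j has no predecessor
#1=i has no predecessor
#2=j depends on [0:j]
#3=i depends on [1:i]
#4=i depends on [3:i]
#5=m has no predecessor
#6=m depends on [5:m]
#7=j depends on [2:j]
sources: [0:j, 1:i, 5:m]
N(rest) = Σ N(rest − s) over sources s of rest; N(one piece) = 1:
  size 1 → [4]=1  [6]=1  [7]=1
  size 2 → [2,7]=1  [3,4]=1  [4,6]=2  [4,7]=2  [5,6]=1  [6,7]=2
  size 3 → [0,2,7]=1  [1,3,4]=1  [2,4,7]=3  [2,6,7]=3  [3,4,6]=3  [3,4,7]=3  [4,5,6]=3  [4,6,7]=6  [5,6,7]=3
  size 4 → [0,2,4,7]=4  [0,2,6,7]=4  [1,3,4,6]=4  [1,3,4,7]=4  [2,3,4,7]=6  [2,4,6,7]=12  [2,5,6,7]=6  [3,4,5,6]=6  [3,4,6,7]=12  [4,5,6,7]=12
  size 5 → [0,2,3,4,7]=10  [0,2,4,6,7]=20  [0,2,5,6,7]=10  [1,2,3,4,7]=10  [1,3,4,5,6]=10  [1,3,4,6,7]=20  [2,3,4,6,7]=30  [2,4,5,6,7]=30  [3,4,5,6,7]=30
  size 6 → [0,1,2,3,4,7]=20  [0,2,3,4,6,7]=60  [0,2,4,5,6,7]=60  [1,2,3,4,6,7]=60  [1,3,4,5,6,7]=60  [2,3,4,5,6,7]=90
  first=0(j) contributes 210
  first=1(i) contributes 210
  first=5(m) contributes 140
|[w]| = 560

560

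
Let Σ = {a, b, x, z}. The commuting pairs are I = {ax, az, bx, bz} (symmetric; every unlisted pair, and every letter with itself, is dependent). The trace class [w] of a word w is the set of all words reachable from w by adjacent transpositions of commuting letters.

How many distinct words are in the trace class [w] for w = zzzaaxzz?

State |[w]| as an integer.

28

0(z) covers ∅
1(z) covers 0:z
2(z) covers 1:z
3(a) covers ∅
4(a) covers 3:a
5(x) covers 2:z
6(z) covers 5:x
7(z) covers 6:z
floor of heap: 0:z, 3:a
completions by unplaced set U, small U first (add the entries for U minus each lowest piece of U):
  |U|=1: {4}:1  {7}:1
  |U|=2: {3,4}:1  {4,7}:2  {6,7}:1
  |U|=3: {3,4,7}:3  {4,6,7}:3  {5,6,7}:1
  |U|=4: {2,5,6,7}:1  {3,4,6,7}:6  {4,5,6,7}:4
  |U|=5: {1,2,5,6,7}:1  {2,4,5,6,7}:5  {3,4,5,6,7}:10
  |U|=6: {0,1,2,5,6,7}:1  {1,2,4,5,6,7}:6  {2,3,4,5,6,7}:15
  start at 0(z): 21
  start at 3(a): 7
sum over floor = 28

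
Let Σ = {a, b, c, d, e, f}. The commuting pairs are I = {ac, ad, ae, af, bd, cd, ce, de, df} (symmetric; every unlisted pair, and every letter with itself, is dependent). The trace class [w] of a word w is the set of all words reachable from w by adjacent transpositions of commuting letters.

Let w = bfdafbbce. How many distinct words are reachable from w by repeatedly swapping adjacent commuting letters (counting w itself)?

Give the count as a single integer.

54

drop 0:b onto floor
drop 1:f onto {0:b}
drop 2:d onto floor
drop 3:a onto {0:b}
drop 4:f onto {1:f}
drop 5:b onto {3:a, 4:f}
drop 6:b onto {5:b}
drop 7:c onto {6:b}
drop 8:e onto {6:b}
ground layer = {0:b, 2:d}
drop-orders for the pieces not yet dropped (sum over which currently-grounded one goes next):
  1 to go: {2} 1  {7} 1  {8} 1
  2 to go: {2,7} 2  {2,8} 2  {7,8} 2
  3 to go: {2,7,8} 6  {6,7,8} 2
  4 to go: {2,6,7,8} 8  {5,6,7,8} 2
  5 to go: {2,5,6,7,8} 10  {3,5,6,7,8} 2  {4,5,6,7,8} 2
  6 to go: {1,4,5,6,7,8} 2  {2,3,5,6,7,8} 12  {2,4,5,6,7,8} 12  {3,4,5,6,7,8} 4
  7 to go: {1,2,4,5,6,7,8} 14  {1,3,4,5,6,7,8} 6  {2,3,4,5,6,7,8} 28
  if 0:b drops first: 48 orders
  if 2:d drops first: 6 orders
heap linearizations: 54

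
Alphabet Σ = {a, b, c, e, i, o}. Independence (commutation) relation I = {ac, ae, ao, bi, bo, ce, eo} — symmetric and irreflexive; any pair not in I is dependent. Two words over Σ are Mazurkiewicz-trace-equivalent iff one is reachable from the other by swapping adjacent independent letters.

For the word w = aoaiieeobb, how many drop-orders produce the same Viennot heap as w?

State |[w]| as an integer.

piece 0:a — minimal
piece 1:o — minimal
piece 2:a rests on {0:a}
piece 3:i rests on {1:o, 2:a}
piece 4:i rests on {3:i}
piece 5:e rests on {4:i}
piece 6:e rests on {5:e}
piece 7:o rests on {4:i}
piece 8:b rests on {6:e}
piece 9:b rests on {8:b}
minimal pieces: {0:a, 1:o}
ways to finish when only these pieces remain (= sum over removing one remaining piece with nothing left below it):
  1 left: {7}→1  {9}→1
  2 left: {7,9}→2  {8,9}→1
  3 left: {6,8,9}→1  {7,8,9}→3
  4 left: {5,6,8,9}→1  {6,7,8,9}→4
  5 left: {5,6,7,8,9}→5
  6 left: {4,5,6,7,8,9}→5
  7 left: {3,4,5,6,7,8,9}→5
  8 left: {1,3,4,5,6,7,8,9}→5  {2,3,4,5,6,7,8,9}→5
  placing 0:a first → 10 extensions
  placing 1:o first → 5 extensions
total linear extensions = 15

15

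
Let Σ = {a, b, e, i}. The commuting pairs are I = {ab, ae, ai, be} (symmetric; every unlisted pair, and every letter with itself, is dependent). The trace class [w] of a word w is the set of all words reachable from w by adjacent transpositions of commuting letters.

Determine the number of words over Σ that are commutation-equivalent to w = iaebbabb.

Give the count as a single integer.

0(i) covers ∅
1(a) covers ∅
2(e) covers 0:i
3(b) covers 0:i
4(b) covers 3:b
5(a) covers 1:a
6(b) covers 4:b
7(b) covers 6:b
floor of heap: 0:i, 1:a
completions by unplaced set U, small U first (add the entries for U minus each lowest piece of U):
  |U|=1: {2}:1  {5}:1  {7}:1
  |U|=2: {1,5}:1  {2,5}:2  {2,7}:2  {5,7}:2  {6,7}:1
  |U|=3: {1,2,5}:3  {1,5,7}:3  {2,5,7}:6  {2,6,7}:3  {4,6,7}:1  {5,6,7}:3
  |U|=4: {1,2,5,7}:12  {1,5,6,7}:6  {2,4,6,7}:4  {2,5,6,7}:12  {3,4,6,7}:1  {4,5,6,7}:4
  |U|=5: {1,2,5,6,7}:30  {1,4,5,6,7}:10  {2,3,4,6,7}:5  {2,4,5,6,7}:20  {3,4,5,6,7}:5
  |U|=6: {0,2,3,4,6,7}:5  {1,2,4,5,6,7}:60  {1,3,4,5,6,7}:15  {2,3,4,5,6,7}:30
  start at 0(i): 105
  start at 1(a): 35
sum over floor = 140

140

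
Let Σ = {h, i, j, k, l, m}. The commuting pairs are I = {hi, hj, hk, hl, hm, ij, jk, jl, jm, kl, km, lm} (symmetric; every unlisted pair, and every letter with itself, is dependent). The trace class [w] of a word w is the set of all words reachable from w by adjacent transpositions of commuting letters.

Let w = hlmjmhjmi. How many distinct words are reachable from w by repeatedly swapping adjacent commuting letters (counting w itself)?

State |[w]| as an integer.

3024

0(h) covers ∅
1(l) covers ∅
2(m) covers ∅
3(j) covers ∅
4(m) covers 2:m
5(h) covers 0:h
6(j) covers 3:j
7(m) covers 4:m
8(i) covers 1:l, 7:m
floor of heap: 0:h, 1:l, 2:m, 3:j
completions by unplaced set U, small U first (add the entries for U minus each lowest piece of U):
  |U|=1: {5}:1  {6}:1  {8}:1
  |U|=2: {0,5}:1  {1,8}:1  {3,6}:1  {5,6}:2  {5,8}:2  {6,8}:2  {7,8}:1
  |U|=3: {0,5,6}:3  {0,5,8}:3  {1,5,8}:3  {1,6,8}:3  {1,7,8}:2  {3,5,6}:3  {3,6,8}:3  {4,7,8}:1  {5,6,8}:6  {5,7,8}:3  {6,7,8}:3
  |U|=4: {0,1,5,8}:6  {0,3,5,6}:6  {0,5,6,8}:12  {0,5,7,8}:6  {1,3,6,8}:6  {1,4,7,8}:3  {1,5,6,8}:12  {1,5,7,8}:8  {1,6,7,8}:8  {2,4,7,8}:1  {3,5,6,8}:12  {3,6,7,8}:6  {4,5,7,8}:4  {4,6,7,8}:4  {5,6,7,8}:12
  |U|=5: {0,1,5,6,8}:30  {0,1,5,7,8}:20  {0,3,5,6,8}:30  {0,4,5,7,8}:10  {0,5,6,7,8}:30  {1,2,4,7,8}:4  {1,3,5,6,8}:30  {1,3,6,7,8}:20  {1,4,5,7,8}:15  {1,4,6,7,8}:15  {1,5,6,7,8}:40  {2,4,5,7,8}:5  {2,4,6,7,8}:5  {3,4,6,7,8}:10  {3,5,6,7,8}:30  {4,5,6,7,8}:20
  |U|=6: {0,1,3,5,6,8}:90  {0,1,4,5,7,8}:45  {0,1,5,6,7,8}:120  {0,2,4,5,7,8}:15  {0,3,5,6,7,8}:90  {0,4,5,6,7,8}:60  {1,2,4,5,7,8}:24  {1,2,4,6,7,8}:24  {1,3,4,6,7,8}:45  {1,3,5,6,7,8}:120  {1,4,5,6,7,8}:90  {2,3,4,6,7,8}:15  {2,4,5,6,7,8}:30  {3,4,5,6,7,8}:60
  |U|=7: {0,1,2,4,5,7,8}:84  {0,1,3,5,6,7,8}:420  {0,1,4,5,6,7,8}:315  {0,2,4,5,6,7,8}:105  {0,3,4,5,6,7,8}:210  {1,2,3,4,6,7,8}:84  {1,2,4,5,6,7,8}:168  {1,3,4,5,6,7,8}:315  {2,3,4,5,6,7,8}:105
  start at 0(h): 672
  start at 1(l): 420
  start at 2(m): 1260
  start at 3(j): 672
sum over floor = 3024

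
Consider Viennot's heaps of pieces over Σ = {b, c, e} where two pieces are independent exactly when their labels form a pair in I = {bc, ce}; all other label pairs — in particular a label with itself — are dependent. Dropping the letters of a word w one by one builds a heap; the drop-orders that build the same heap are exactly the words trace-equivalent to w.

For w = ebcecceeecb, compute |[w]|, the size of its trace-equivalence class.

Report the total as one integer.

piece 0:e — minimal
piece 1:b rests on {0:e}
piece 2:c — minimal
piece 3:e rests on {1:b}
piece 4:c rests on {2:c}
piece 5:c rests on {4:c}
piece 6:e rests on {3:e}
piece 7:e rests on {6:e}
piece 8:e rests on {7:e}
piece 9:c rests on {5:c}
piece 10:b rests on {8:e}
minimal pieces: {0:e, 2:c}
ways to finish when only these pieces remain (= sum over removing one remaining piece with nothing left below it):
  1 left: {9}→1  {10}→1
  2 left: {5,9}→1  {8,10}→1  {9,10}→2
  3 left: {4,5,9}→1  {5,9,10}→3  {7,8,10}→1  {8,9,10}→3
  4 left: {2,4,5,9}→1  {4,5,9,10}→4  {5,8,9,10}→6  {6,7,8,10}→1  {7,8,9,10}→4
  5 left: {2,4,5,9,10}→5  {3,6,7,8,10}→1  {4,5,8,9,10}→10  {5,7,8,9,10}→10  {6,7,8,9,10}→5
  6 left: {1,3,6,7,8,10}→1  {2,4,5,8,9,10}→15  {3,6,7,8,9,10}→6  {4,5,7,8,9,10}→20  {5,6,7,8,9,10}→15
  7 left: {0,1,3,6,7,8,10}→1  {1,3,6,7,8,9,10}→7  {2,4,5,7,8,9,10}→35  {3,5,6,7,8,9,10}→21  {4,5,6,7,8,9,10}→35
  8 left: {0,1,3,6,7,8,9,10}→8  {1,3,5,6,7,8,9,10}→28  {2,4,5,6,7,8,9,10}→70  {3,4,5,6,7,8,9,10}→56
  9 left: {0,1,3,5,6,7,8,9,10}→36  {1,3,4,5,6,7,8,9,10}→84  {2,3,4,5,6,7,8,9,10}→126
  placing 0:e first → 210 extensions
  placing 2:c first → 120 extensions
total linear extensions = 330

330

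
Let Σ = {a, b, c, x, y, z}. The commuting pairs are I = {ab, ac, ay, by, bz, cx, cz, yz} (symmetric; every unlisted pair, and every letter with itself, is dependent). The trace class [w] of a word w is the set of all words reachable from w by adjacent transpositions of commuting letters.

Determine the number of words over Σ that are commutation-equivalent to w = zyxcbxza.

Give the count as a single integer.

5

#0=z has no predecessor
#1=y has no predecessor
#2=x depends on [0:z, 1:y]
#3=c depends on [1:y]
#4=b depends on [2:x, 3:c]
#5=x depends on [4:b]
#6=z depends on [5:x]
#7=a depends on [6:z]
sources: [0:z, 1:y]
N(rest) = Σ N(rest − s) over sources s of rest; N(one piece) = 1:
  size 1 → [7]=1
  size 2 → [6,7]=1
  size 3 → [5,6,7]=1
  size 4 → [4,5,6,7]=1
  size 5 → [2,4,5,6,7]=1  [3,4,5,6,7]=1
  size 6 → [0,2,4,5,6,7]=1  [2,3,4,5,6,7]=2
  first=0(z) contributes 2
  first=1(y) contributes 3
|[w]| = 5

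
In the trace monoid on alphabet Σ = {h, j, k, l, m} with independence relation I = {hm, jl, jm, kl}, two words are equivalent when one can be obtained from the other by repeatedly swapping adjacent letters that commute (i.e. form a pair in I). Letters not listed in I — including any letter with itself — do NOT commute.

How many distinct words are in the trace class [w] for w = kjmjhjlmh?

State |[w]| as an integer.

piece 0:k — minimal
piece 1:j rests on {0:k}
piece 2:m rests on {0:k}
piece 3:j rests on {1:j}
piece 4:h rests on {3:j}
piece 5:j rests on {4:h}
piece 6:l rests on {2:m, 4:h}
piece 7:m rests on {6:l}
piece 8:h rests on {5:j, 6:l}
minimal pieces: {0:k}
ways to finish when only these pieces remain (= sum over removing one remaining piece with nothing left below it):
  1 left: {7}→1  {8}→1
  2 left: {5,8}→1  {7,8}→2
  3 left: {5,7,8}→3  {6,7,8}→2
  4 left: {2,6,7,8}→2  {5,6,7,8}→5
  5 left: {2,5,6,7,8}→7  {4,5,6,7,8}→5
  6 left: {2,4,5,6,7,8}→12  {3,4,5,6,7,8}→5
  7 left: {1,3,4,5,6,7,8}→5  {2,3,4,5,6,7,8}→17
  placing 0:k first → 22 extensions

22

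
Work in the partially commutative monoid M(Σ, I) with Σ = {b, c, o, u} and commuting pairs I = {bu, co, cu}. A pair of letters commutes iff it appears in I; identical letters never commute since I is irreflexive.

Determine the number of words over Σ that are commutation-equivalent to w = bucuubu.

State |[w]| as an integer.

35

drop 0:b onto floor
drop 1:u onto floor
drop 2:c onto {0:b}
drop 3:u onto {1:u}
drop 4:u onto {3:u}
drop 5:b onto {2:c}
drop 6:u onto {4:u}
ground layer = {0:b, 1:u}
drop-orders for the pieces not yet dropped (sum over which currently-grounded one goes next):
  1 to go: {5} 1  {6} 1
  2 to go: {2,5} 1  {4,6} 1  {5,6} 2
  3 to go: {0,2,5} 1  {2,5,6} 3  {3,4,6} 1  {4,5,6} 3
  4 to go: {0,2,5,6} 4  {1,3,4,6} 1  {2,4,5,6} 6  {3,4,5,6} 4
  5 to go: {0,2,4,5,6} 10  {1,3,4,5,6} 5  {2,3,4,5,6} 10
  if 0:b drops first: 15 orders
  if 1:u drops first: 20 orders
heap linearizations: 35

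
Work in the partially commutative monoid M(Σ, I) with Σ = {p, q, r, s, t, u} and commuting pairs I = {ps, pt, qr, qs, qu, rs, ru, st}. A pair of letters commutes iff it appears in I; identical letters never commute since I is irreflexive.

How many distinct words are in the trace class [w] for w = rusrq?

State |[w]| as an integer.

#0=r has no predecessor
#1=u has no predecessor
#2=s depends on [1:u]
#3=r depends on [0:r]
#4=q has no predecessor
sources: [0:r, 1:u, 4:q]
N(rest) = Σ N(rest − s) over sources s of rest; N(one piece) = 1:
  size 1 → [2]=1  [3]=1  [4]=1
  size 2 → [0,3]=1  [1,2]=1  [2,3]=2  [2,4]=2  [3,4]=2
  size 3 → [0,2,3]=3  [0,3,4]=3  [1,2,3]=3  [1,2,4]=3  [2,3,4]=6
  first=0(r) contributes 12
  first=1(u) contributes 12
  first=4(q) contributes 6
|[w]| = 30

30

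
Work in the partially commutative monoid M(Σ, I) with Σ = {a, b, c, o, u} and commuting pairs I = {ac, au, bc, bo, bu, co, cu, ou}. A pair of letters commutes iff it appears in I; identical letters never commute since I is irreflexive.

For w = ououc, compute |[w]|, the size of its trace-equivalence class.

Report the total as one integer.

30

0(o) covers ∅
1(u) covers ∅
2(o) covers 0:o
3(u) covers 1:u
4(c) covers ∅
floor of heap: 0:o, 1:u, 4:c
completions by unplaced set U, small U first (add the entries for U minus each lowest piece of U):
  |U|=1: {2}:1  {3}:1  {4}:1
  |U|=2: {0,2}:1  {1,3}:1  {2,3}:2  {2,4}:2  {3,4}:2
  |U|=3: {0,2,3}:3  {0,2,4}:3  {1,2,3}:3  {1,3,4}:3  {2,3,4}:6
  start at 0(o): 12
  start at 1(u): 12
  start at 4(c): 6
sum over floor = 30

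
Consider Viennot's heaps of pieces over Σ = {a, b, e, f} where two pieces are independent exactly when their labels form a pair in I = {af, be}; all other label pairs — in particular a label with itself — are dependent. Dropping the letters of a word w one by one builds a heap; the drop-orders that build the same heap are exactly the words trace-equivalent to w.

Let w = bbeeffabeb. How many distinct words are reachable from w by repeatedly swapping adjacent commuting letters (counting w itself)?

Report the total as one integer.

54

piece 0:b — minimal
piece 1:b rests on {0:b}
piece 2:e — minimal
piece 3:e rests on {2:e}
piece 4:f rests on {1:b, 3:e}
piece 5:f rests on {4:f}
piece 6:a rests on {1:b, 3:e}
piece 7:b rests on {5:f, 6:a}
piece 8:e rests on {5:f, 6:a}
piece 9:b rests on {7:b}
minimal pieces: {0:b, 2:e}
ways to finish when only these pieces remain (= sum over removing one remaining piece with nothing left below it):
  1 left: {8}→1  {9}→1
  2 left: {7,9}→1  {8,9}→2
  3 left: {7,8,9}→3
  4 left: {5,7,8,9}→3  {6,7,8,9}→3
  5 left: {4,5,7,8,9}→3  {5,6,7,8,9}→6
  6 left: {4,5,6,7,8,9}→9
  7 left: {1,4,5,6,7,8,9}→9  {3,4,5,6,7,8,9}→9
  8 left: {0,1,4,5,6,7,8,9}→9  {1,3,4,5,6,7,8,9}→18  {2,3,4,5,6,7,8,9}→9
  placing 0:b first → 27 extensions
  placing 2:e first → 27 extensions
total linear extensions = 54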